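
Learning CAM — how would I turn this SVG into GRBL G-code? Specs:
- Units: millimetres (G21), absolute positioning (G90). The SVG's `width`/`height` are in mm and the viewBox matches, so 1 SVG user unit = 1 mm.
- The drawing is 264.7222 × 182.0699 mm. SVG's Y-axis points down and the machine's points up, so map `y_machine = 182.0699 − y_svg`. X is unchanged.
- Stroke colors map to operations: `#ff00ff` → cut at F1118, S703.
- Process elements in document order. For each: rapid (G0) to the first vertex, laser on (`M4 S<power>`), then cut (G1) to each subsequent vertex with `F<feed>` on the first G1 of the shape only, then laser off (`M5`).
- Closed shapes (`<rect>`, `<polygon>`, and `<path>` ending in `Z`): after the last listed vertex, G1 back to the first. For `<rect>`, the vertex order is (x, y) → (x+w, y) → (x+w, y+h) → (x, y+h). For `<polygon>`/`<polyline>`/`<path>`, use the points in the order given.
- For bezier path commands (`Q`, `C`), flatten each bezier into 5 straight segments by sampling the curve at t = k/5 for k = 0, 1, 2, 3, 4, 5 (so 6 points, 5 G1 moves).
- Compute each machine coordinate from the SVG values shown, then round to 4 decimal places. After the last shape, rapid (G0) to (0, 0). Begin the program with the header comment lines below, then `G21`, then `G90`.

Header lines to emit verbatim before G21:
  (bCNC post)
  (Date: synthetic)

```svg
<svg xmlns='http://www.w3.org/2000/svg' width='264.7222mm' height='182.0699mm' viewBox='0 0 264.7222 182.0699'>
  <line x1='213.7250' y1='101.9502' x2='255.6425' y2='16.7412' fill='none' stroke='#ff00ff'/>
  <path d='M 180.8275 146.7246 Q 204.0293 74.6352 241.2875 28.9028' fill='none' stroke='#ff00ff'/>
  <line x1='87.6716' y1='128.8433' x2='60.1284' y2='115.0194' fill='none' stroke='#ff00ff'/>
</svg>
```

Since the viewBox matches the mm dimensions, user units are millimetres directly. The only transform is the Y-flip y_m = 182.0699 − y_svg.

Shape 1 is a line segment drawn with `<line>`. Its stroke #ff00ff means cut at S703, F1118. After flipping Y the toolpath is (213.7250,80.1197) → (255.6425,165.3287).

Shape 2 is a quadratic bezier drawn with `<path>`. Its stroke #ff00ff means cut at S703, F1118. After flipping Y the toolpath is (180.8275,35.3453) → (190.6705,63.1268) → (201.6380,88.7997) → (213.7300,112.3641) → (226.9465,133.8199) → (241.2875,153.1671).

Shape 3 is a line segment drawn with `<line>`. Its stroke #ff00ff means cut at S703, F1118. After flipping Y the toolpath is (87.6716,53.2266) → (60.1284,67.0505).

(bCNC post)
(Date: synthetic)
G21
G90
G0 X213.7250 Y80.1197
M4 S703
G1 X255.6425 Y165.3287 F1118
M5
G0 X180.8275 Y35.3453
M4 S703
G1 X190.6705 Y63.1268 F1118
G1 X201.6380 Y88.7997
G1 X213.7300 Y112.3641
G1 X226.9465 Y133.8199
G1 X241.2875 Y153.1671
M5
G0 X87.6716 Y53.2266
M4 S703
G1 X60.1284 Y67.0505 F1118
M5
G0 X0.0000 Y0.0000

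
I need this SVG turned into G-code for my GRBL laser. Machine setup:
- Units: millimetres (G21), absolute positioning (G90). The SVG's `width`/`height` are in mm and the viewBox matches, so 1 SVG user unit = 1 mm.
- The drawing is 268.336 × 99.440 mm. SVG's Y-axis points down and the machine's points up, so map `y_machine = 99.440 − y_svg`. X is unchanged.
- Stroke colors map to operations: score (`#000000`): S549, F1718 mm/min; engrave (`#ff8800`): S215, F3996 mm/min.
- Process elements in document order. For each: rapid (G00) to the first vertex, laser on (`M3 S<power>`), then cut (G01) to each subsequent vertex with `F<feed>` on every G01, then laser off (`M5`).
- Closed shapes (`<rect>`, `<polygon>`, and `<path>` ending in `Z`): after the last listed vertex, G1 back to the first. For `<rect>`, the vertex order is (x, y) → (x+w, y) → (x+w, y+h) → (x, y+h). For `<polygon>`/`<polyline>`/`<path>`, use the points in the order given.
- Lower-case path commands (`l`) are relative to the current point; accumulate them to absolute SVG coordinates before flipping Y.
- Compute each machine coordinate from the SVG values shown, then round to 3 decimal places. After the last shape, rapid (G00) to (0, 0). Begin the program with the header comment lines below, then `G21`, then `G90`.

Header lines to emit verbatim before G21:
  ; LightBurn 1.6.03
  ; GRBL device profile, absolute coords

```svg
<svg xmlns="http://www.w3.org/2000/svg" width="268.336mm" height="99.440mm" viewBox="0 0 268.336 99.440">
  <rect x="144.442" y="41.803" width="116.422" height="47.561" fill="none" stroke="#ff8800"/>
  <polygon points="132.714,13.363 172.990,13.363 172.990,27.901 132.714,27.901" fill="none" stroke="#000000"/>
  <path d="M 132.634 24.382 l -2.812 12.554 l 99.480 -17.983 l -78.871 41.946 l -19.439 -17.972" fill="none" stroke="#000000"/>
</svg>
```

Since the viewBox matches the mm dimensions, user units are millimetres directly. The only transform is the Y-flip y_m = 99.440 − y_svg.

Shape 1 is a rectangle drawn with `<rect>`. Its stroke #ff8800 means engrave at S215, F3996. After flipping Y the toolpath is (144.442,57.637) → (260.864,57.637) → (260.864,10.076) → (144.442,10.076) → (144.442,57.637), returning to the start.

Shape 2 is a rectangle drawn with `<polygon>`. Its stroke #000000 means score at S549, F1718. After flipping Y the toolpath is (132.714,86.077) → (172.990,86.077) → (172.990,71.539) → (132.714,71.539) → (132.714,86.077), returning to the start.

Shape 3 is a open polyline drawn with `<path>`. Its stroke #000000 means score at S549, F1718. After flipping Y the toolpath is (132.634,75.058) → (129.822,62.504) → (229.302,80.487) → (150.431,38.541) → (130.992,56.513).

; LightBurn 1.6.03
; GRBL device profile, absolute coords
G21
G90
G00 X144.442 Y57.637
M3 S215
G01 X260.864 Y57.637 F3996
G01 X260.864 Y10.076 F3996
G01 X144.442 Y10.076 F3996
G01 X144.442 Y57.637 F3996
M5
G00 X132.714 Y86.077
M3 S549
G01 X172.990 Y86.077 F1718
G01 X172.990 Y71.539 F1718
G01 X132.714 Y71.539 F1718
G01 X132.714 Y86.077 F1718
M5
G00 X132.634 Y75.058
M3 S549
G01 X129.822 Y62.504 F1718
G01 X229.302 Y80.487 F1718
G01 X150.431 Y38.541 F1718
G01 X130.992 Y56.513 F1718
M5
G00 X0.000 Y0.000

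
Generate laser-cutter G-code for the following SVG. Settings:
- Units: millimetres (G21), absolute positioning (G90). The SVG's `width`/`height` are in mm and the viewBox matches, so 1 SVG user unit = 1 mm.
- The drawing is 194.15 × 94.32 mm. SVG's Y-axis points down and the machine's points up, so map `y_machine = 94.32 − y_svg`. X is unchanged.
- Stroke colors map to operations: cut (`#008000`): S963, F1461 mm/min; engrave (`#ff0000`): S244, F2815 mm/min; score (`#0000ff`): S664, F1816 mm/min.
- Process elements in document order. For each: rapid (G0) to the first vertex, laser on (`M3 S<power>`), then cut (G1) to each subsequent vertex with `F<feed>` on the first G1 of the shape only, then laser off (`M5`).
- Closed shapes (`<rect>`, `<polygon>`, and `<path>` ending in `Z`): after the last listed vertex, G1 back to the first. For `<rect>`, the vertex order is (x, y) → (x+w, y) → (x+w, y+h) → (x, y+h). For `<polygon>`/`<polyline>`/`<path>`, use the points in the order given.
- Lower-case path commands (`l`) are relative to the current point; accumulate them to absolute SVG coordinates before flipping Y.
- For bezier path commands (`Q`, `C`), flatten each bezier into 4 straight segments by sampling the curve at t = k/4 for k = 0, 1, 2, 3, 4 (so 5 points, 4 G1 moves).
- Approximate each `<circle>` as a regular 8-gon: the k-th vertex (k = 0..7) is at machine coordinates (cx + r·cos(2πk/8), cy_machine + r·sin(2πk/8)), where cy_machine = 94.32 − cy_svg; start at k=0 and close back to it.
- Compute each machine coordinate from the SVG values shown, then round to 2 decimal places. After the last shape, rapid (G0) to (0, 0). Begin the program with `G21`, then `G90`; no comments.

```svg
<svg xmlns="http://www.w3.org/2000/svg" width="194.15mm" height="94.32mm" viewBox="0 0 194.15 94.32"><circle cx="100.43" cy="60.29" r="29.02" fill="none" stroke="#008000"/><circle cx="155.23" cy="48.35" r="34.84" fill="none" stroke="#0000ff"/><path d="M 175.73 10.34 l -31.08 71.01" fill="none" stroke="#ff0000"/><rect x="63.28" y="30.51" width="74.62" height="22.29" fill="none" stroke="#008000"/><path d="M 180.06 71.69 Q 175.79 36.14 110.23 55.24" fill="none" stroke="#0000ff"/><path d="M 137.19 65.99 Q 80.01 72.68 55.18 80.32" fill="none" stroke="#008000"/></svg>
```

1 u = 1 mm; y_m = 94.32 − y.

[1] `<circle>` circle, #008000→cut S963 F1461: (129.45,34.03) → (120.95,54.55) → (100.43,63.05) → (79.91,54.55) → (71.41,34.03) → (79.91,13.51) → (100.43,5.01) → (120.95,13.51) → (129.45,34.03) (closed)

[2] `<circle>` circle, #0000ff→score S664 F1816: (190.07,45.97) → (179.87,70.61) → (155.23,80.81) → (130.59,70.61) → (120.39,45.97) → (130.59,21.33) → (155.23,11.13) → (179.87,21.33) → (190.07,45.97) (closed)

[3] `<path>` line segment, #ff0000→engrave S244 F2815: (175.73,83.98) → (144.65,12.97)

[4] `<rect>` rectangle, #008000→cut S963 F1461: (63.28,63.81) → (137.90,63.81) → (137.90,41.52) → (63.28,41.52) → (63.28,63.81) (closed)

[5] `<path>` quadratic bezier, #0000ff→score S664 F1816: (180.06,22.63) → (174.09,36.99) → (160.47,44.52) → (139.18,45.21) → (110.23,39.08)

[6] `<path>` quadratic bezier, #008000→cut S963 F1461: (137.19,28.33) → (110.62,24.93) → (88.10,21.40) → (69.62,17.76) → (55.18,14.00)

G21
G90
G0 X129.45 Y34.03
M3 S963
G1 X120.95 Y54.55 F1461
G1 X100.43 Y63.05
G1 X79.91 Y54.55
G1 X71.41 Y34.03
G1 X79.91 Y13.51
G1 X100.43 Y5.01
G1 X120.95 Y13.51
G1 X129.45 Y34.03
M5
G0 X190.07 Y45.97
M3 S664
G1 X179.87 Y70.61 F1816
G1 X155.23 Y80.81
G1 X130.59 Y70.61
G1 X120.39 Y45.97
G1 X130.59 Y21.33
G1 X155.23 Y11.13
G1 X179.87 Y21.33
G1 X190.07 Y45.97
M5
G0 X175.73 Y83.98
M3 S244
G1 X144.65 Y12.97 F2815
M5
G0 X63.28 Y63.81
M3 S963
G1 X137.90 Y63.81 F1461
G1 X137.90 Y41.52
G1 X63.28 Y41.52
G1 X63.28 Y63.81
M5
G0 X180.06 Y22.63
M3 S664
G1 X174.09 Y36.99 F1816
G1 X160.47 Y44.52
G1 X139.18 Y45.21
G1 X110.23 Y39.08
M5
G0 X137.19 Y28.33
M3 S963
G1 X110.62 Y24.93 F1461
G1 X88.10 Y21.40
G1 X69.62 Y17.76
G1 X55.18 Y14.00
M5
G0 X0.00 Y0.00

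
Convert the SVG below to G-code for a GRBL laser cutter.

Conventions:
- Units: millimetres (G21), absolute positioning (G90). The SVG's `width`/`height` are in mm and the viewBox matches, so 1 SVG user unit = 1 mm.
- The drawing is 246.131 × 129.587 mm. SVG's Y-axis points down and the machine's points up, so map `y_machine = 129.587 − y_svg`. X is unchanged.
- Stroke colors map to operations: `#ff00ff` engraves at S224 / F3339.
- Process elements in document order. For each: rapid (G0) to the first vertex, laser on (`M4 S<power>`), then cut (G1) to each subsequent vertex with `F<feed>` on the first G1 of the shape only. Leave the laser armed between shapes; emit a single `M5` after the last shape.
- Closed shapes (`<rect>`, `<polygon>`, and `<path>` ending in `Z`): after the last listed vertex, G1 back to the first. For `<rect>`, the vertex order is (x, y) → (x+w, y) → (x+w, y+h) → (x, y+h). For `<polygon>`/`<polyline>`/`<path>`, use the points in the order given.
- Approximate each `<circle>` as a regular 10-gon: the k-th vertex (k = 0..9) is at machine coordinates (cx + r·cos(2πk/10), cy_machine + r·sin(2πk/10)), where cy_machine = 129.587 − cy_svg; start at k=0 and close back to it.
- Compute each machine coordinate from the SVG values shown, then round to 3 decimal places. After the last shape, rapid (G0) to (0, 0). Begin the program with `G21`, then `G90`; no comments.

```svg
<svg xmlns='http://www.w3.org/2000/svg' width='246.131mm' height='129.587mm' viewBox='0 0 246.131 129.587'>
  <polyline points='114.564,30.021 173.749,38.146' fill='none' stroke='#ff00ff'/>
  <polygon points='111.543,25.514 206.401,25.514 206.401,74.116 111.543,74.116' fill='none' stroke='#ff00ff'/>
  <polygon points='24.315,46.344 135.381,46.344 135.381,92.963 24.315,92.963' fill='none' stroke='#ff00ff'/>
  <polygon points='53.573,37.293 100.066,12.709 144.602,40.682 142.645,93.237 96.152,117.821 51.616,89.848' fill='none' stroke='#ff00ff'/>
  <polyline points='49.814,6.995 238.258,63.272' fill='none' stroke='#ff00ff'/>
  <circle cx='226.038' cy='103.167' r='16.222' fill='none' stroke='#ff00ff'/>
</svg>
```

viewBox `0 0 246.131 129.587` with mm width/height → 1 unit = 1 mm. Flip: y_m = 129.587 − y_svg.

**Shape 1** — `<polyline>` line segment, stroke `#ff00ff` → engrave (S224, F3339). Machine vertices: (114.564,99.566) → (173.749,91.441). Open path.

**Shape 2** — `<polygon>` rectangle, stroke `#ff00ff` → engrave (S224, F3339). Machine vertices: (111.543,104.073) → (206.401,104.073) → (206.401,55.471) → (111.543,55.471) → (111.543,104.073). Closed: final G1 returns to the first vertex.

**Shape 3** — `<polygon>` rectangle, stroke `#ff00ff` → engrave (S224, F3339). Machine vertices: (24.315,83.243) → (135.381,83.243) → (135.381,36.624) → (24.315,36.624) → (24.315,83.243). Closed: final G1 returns to the first vertex.

**Shape 4** — `<polygon>` regular polygon, stroke `#ff00ff` → engrave (S224, F3339). Machine vertices: (53.573,92.294) → (100.066,116.878) → (144.602,88.905) → (142.645,36.350) → (96.152,11.766) → (51.616,39.739) → (53.573,92.294). Closed: final G1 returns to the first vertex.

**Shape 5** — `<polyline>` line segment, stroke `#ff00ff` → engrave (S224, F3339). Machine vertices: (49.814,122.592) → (238.258,66.315). Open path.

**Shape 6** — `<circle>` circle, stroke `#ff00ff` → engrave (S224, F3339). Machine vertices: (242.260,26.420) → (239.162,35.955) → (231.051,41.848) → (221.025,41.848) → (212.914,35.955) → (209.816,26.420) → (212.914,16.885) → (221.025,10.992) → (231.051,10.992) → (239.162,16.885) → (242.260,26.420). Closed: final G1 returns to the first vertex.

G21
G90
G0 X114.564 Y99.566
M4 S224
G1 X173.749 Y91.441 F3339
G0 X111.543 Y104.073
M4 S224
G1 X206.401 Y104.073 F3339
G1 X206.401 Y55.471
G1 X111.543 Y55.471
G1 X111.543 Y104.073
G0 X24.315 Y83.243
M4 S224
G1 X135.381 Y83.243 F3339
G1 X135.381 Y36.624
G1 X24.315 Y36.624
G1 X24.315 Y83.243
G0 X53.573 Y92.294
M4 S224
G1 X100.066 Y116.878 F3339
G1 X144.602 Y88.905
G1 X142.645 Y36.350
G1 X96.152 Y11.766
G1 X51.616 Y39.739
G1 X53.573 Y92.294
G0 X49.814 Y122.592
M4 S224
G1 X238.258 Y66.315 F3339
G0 X242.260 Y26.420
M4 S224
G1 X239.162 Y35.955 F3339
G1 X231.051 Y41.848
G1 X221.025 Y41.848
G1 X212.914 Y35.955
G1 X209.816 Y26.420
G1 X212.914 Y16.885
G1 X221.025 Y10.992
G1 X231.051 Y10.992
G1 X239.162 Y16.885
G1 X242.260 Y26.420
M5
G0 X0.000 Y0.000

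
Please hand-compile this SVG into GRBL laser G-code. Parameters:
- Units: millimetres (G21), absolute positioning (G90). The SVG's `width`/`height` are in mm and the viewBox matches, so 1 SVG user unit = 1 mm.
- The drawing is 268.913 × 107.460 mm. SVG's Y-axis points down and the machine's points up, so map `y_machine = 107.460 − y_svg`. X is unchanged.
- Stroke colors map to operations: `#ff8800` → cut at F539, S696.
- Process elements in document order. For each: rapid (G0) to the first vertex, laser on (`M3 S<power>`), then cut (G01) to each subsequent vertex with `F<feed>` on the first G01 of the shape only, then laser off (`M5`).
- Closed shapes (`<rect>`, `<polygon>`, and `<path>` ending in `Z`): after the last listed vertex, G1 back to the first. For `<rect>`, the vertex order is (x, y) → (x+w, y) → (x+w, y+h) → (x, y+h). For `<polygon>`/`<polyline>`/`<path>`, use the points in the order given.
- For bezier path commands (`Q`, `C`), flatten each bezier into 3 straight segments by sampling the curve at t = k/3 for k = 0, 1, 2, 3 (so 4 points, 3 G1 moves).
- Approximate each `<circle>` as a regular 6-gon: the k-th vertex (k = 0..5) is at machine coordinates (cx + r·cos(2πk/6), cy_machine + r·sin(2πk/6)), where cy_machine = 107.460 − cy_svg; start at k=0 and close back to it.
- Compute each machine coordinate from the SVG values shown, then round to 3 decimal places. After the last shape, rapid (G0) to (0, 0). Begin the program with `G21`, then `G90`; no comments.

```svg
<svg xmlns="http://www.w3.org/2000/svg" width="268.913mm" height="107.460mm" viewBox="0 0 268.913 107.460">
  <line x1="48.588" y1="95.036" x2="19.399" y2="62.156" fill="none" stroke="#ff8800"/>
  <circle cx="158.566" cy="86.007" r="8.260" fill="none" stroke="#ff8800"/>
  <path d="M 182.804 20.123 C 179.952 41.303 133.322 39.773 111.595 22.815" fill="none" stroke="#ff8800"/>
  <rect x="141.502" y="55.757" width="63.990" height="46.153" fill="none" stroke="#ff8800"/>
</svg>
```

G21
G90
G0 X48.588 Y12.424
M3 S696
G01 X19.399 Y45.304 F539
M5
G0 X166.826 Y21.453
M3 S696
G01 X162.696 Y28.606 F539
G01 X154.436 Y28.606
G01 X150.306 Y21.453
G01 X154.436 Y14.300
G01 X162.696 Y14.300
G01 X166.826 Y21.453
M5
G0 X182.804 Y87.337
M3 S696
G01 X167.903 Y73.457 F539
G01 X139.079 Y73.099
G01 X111.595 Y84.645
M5
G0 X141.502 Y51.703
M3 S696
G01 X205.492 Y51.703 F539
G01 X205.492 Y5.550
G01 X141.502 Y5.550
G01 X141.502 Y51.703
M5
G0 X0.000 Y0.000

Since the viewBox matches the mm dimensions, user units are millimetres directly. The only transform is the Y-flip y_m = 107.460 − y_svg.

Shape 1 is a line segment drawn with `<line>`. Its stroke #ff8800 means cut at S696, F539. After flipping Y the toolpath is (48.588,12.424) → (19.399,45.304).

Shape 2 is a circle drawn with `<circle>`. Its stroke #ff8800 means cut at S696, F539. After flipping Y the toolpath is (166.826,21.453) → (162.696,28.606) → (154.436,28.606) → (150.306,21.453) → (154.436,14.300) → (162.696,14.300) → (166.826,21.453), returning to the start.

Shape 3 is a cubic bezier drawn with `<path>`. Its stroke #ff8800 means cut at S696, F539. After flipping Y the toolpath is (182.804,87.337) → (167.903,73.457) → (139.079,73.099) → (111.595,84.645).

Shape 4 is a rectangle drawn with `<rect>`. Its stroke #ff8800 means cut at S696, F539. After flipping Y the toolpath is (141.502,51.703) → (205.492,51.703) → (205.492,5.550) → (141.502,5.550) → (141.502,51.703), returning to the start.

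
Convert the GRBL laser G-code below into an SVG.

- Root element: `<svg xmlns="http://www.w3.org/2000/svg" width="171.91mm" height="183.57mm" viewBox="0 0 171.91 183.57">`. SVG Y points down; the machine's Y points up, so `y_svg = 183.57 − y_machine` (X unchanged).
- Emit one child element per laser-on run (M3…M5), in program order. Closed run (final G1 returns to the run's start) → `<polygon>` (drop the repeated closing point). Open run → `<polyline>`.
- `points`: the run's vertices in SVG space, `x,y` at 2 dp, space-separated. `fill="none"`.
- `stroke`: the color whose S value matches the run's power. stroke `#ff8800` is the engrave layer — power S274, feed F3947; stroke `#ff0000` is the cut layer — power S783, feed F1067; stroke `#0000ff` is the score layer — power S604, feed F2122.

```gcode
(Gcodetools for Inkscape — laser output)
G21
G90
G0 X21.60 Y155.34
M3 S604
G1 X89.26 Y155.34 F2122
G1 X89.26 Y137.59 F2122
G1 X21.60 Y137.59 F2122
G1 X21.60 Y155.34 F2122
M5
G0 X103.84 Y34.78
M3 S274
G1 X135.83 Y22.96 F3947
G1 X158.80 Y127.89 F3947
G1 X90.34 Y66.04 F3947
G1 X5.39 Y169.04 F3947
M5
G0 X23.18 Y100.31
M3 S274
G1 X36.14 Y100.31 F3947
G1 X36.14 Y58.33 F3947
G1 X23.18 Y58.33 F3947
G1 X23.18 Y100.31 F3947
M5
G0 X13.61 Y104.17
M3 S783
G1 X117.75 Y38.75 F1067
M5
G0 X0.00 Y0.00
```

Machine Y-up, SVG Y-down with viewBox height 183.57, so y_svg = 183.57 − y_machine; X carries over.

Run 1: S604 ⇒ score layer `#0000ff`. The run returns to its start, so emit a `<polygon>` with points (Y-flipped): 21.60,28.23 89.26,28.23 89.26,45.98 21.60,45.98.

Run 2: S274 ⇒ engrave layer `#ff8800`. The run is open, so emit a `<polyline>` with points (Y-flipped): 103.84,148.79 135.83,160.61 158.80,55.68 90.34,117.53 5.39,14.53.

Run 3: power S274 maps to stroke `#ff8800` (engrave). The run returns to its start, so emit a `<polygon>` with points (Y-flipped): 23.18,83.26 36.14,83.26 36.14,125.24 23.18,125.24.

Run 4: the run's S783 means `#ff0000` (cut). The run is open, so emit a `<polyline>` with points (Y-flipped): 13.61,79.40 117.75,144.82.

<svg xmlns="http://www.w3.org/2000/svg" width="171.91mm" height="183.57mm" viewBox="0 0 171.91 183.57">
  <polygon points="21.60,28.23 89.26,28.23 89.26,45.98 21.60,45.98" fill="none" stroke="#0000ff"/>
  <polyline points="103.84,148.79 135.83,160.61 158.80,55.68 90.34,117.53 5.39,14.53" fill="none" stroke="#ff8800"/>
  <polygon points="23.18,83.26 36.14,83.26 36.14,125.24 23.18,125.24" fill="none" stroke="#ff8800"/>
  <polyline points="13.61,79.40 117.75,144.82" fill="none" stroke="#ff0000"/>
</svg>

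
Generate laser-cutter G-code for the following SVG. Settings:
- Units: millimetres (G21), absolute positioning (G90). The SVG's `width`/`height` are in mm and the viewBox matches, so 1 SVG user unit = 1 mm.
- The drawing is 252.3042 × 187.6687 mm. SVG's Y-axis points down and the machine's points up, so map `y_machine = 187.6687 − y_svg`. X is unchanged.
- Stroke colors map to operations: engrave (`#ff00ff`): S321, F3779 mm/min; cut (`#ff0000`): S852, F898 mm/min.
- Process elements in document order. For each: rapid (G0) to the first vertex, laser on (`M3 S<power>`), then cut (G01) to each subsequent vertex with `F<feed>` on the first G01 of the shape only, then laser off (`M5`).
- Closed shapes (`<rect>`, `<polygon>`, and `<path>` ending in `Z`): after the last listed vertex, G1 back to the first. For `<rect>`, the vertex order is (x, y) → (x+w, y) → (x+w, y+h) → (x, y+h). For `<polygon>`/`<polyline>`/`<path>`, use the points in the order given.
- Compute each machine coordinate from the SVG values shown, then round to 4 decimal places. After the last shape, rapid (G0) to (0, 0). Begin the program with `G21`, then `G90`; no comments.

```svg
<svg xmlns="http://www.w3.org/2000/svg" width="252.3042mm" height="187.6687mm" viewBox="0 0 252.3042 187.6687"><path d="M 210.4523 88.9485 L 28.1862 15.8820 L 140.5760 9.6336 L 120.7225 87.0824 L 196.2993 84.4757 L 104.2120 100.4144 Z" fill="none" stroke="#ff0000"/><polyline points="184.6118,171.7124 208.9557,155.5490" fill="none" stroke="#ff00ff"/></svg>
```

Since the viewBox matches the mm dimensions, user units are millimetres directly. The only transform is the Y-flip y_m = 187.6687 − y_svg.

Shape 1 is a closed polygon drawn with `<path>`. Its stroke #ff0000 means cut at S852, F898. After flipping Y the toolpath is (210.4523,98.7202) → (28.1862,171.7867) → (140.5760,178.0351) → (120.7225,100.5863) → (196.2993,103.1930) → (104.2120,87.2543) → (210.4523,98.7202), returning to the start.

Shape 2 is a line segment drawn with `<polyline>`. Its stroke #ff00ff means engrave at S321, F3779. After flipping Y the toolpath is (184.6118,15.9563) → (208.9557,32.1197).

G21
G90
G0 X210.4523 Y98.7202
M3 S852
G01 X28.1862 Y171.7867 F898
G01 X140.5760 Y178.0351
G01 X120.7225 Y100.5863
G01 X196.2993 Y103.1930
G01 X104.2120 Y87.2543
G01 X210.4523 Y98.7202
M5
G0 X184.6118 Y15.9563
M3 S321
G01 X208.9557 Y32.1197 F3779
M5
G0 X0.0000 Y0.0000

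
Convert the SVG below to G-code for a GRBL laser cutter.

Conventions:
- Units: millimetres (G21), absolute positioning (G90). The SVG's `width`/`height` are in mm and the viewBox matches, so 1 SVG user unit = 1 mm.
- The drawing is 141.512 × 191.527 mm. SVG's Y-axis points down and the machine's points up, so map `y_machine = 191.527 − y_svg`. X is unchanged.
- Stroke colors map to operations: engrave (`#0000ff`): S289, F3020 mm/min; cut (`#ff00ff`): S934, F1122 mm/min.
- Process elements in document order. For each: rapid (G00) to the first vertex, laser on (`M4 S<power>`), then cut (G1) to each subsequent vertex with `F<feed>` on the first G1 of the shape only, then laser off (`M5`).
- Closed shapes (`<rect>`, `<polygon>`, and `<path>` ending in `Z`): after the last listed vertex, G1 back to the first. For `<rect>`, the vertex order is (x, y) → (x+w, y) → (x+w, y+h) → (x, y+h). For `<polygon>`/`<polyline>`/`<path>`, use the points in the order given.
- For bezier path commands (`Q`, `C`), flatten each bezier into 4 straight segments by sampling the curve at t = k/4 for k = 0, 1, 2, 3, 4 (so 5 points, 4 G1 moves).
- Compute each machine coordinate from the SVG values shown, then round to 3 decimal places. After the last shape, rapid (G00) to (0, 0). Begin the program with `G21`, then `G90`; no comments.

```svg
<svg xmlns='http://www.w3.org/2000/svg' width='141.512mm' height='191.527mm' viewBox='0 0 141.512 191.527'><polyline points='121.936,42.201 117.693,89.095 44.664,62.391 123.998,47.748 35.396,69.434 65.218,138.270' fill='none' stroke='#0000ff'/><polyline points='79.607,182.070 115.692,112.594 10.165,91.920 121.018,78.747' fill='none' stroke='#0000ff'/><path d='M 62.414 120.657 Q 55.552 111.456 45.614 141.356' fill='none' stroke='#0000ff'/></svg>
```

G21
G90
G00 X121.936 Y149.326
M4 S289
G1 X117.693 Y102.432 F3020
G1 X44.664 Y129.136
G1 X123.998 Y143.779
G1 X35.396 Y122.093
G1 X65.218 Y53.257
M5
G00 X79.607 Y9.457
M4 S289
G1 X115.692 Y78.933 F3020
G1 X10.165 Y99.607
G1 X121.018 Y112.780
M5
G00 X62.414 Y70.870
M4 S289
G1 X58.791 Y73.027 F3020
G1 X54.783 Y70.296
G1 X50.391 Y62.677
G1 X45.614 Y50.171
M5
G00 X0.000 Y0.000

viewBox `0 0 141.512 191.527` with mm width/height → 1 unit = 1 mm. Flip: y_m = 191.527 − y_svg.

**Shape 1** — `<polyline>` open polyline, stroke `#0000ff` → engrave (S289, F3020). Machine vertices: (121.936,149.326) → (117.693,102.432) → (44.664,129.136) → (123.998,143.779) → (35.396,122.093) → (65.218,53.257). Open path.

**Shape 2** — `<polyline>` open polyline, stroke `#0000ff` → engrave (S289, F3020). Machine vertices: (79.607,9.457) → (115.692,78.933) → (10.165,99.607) → (121.018,112.780). Open path.

**Shape 3** — `<path>` quadratic bezier, stroke `#0000ff` → engrave (S289, F3020). Control points (SVG): P0=(62.414,120.657), P1=(55.552,111.456), P2=(45.614,141.356); sampled at t=k/4. Machine vertices: (62.414,70.870) → (58.791,73.027) → (54.783,70.296) → (50.391,62.677) → (45.614,50.171). Open path.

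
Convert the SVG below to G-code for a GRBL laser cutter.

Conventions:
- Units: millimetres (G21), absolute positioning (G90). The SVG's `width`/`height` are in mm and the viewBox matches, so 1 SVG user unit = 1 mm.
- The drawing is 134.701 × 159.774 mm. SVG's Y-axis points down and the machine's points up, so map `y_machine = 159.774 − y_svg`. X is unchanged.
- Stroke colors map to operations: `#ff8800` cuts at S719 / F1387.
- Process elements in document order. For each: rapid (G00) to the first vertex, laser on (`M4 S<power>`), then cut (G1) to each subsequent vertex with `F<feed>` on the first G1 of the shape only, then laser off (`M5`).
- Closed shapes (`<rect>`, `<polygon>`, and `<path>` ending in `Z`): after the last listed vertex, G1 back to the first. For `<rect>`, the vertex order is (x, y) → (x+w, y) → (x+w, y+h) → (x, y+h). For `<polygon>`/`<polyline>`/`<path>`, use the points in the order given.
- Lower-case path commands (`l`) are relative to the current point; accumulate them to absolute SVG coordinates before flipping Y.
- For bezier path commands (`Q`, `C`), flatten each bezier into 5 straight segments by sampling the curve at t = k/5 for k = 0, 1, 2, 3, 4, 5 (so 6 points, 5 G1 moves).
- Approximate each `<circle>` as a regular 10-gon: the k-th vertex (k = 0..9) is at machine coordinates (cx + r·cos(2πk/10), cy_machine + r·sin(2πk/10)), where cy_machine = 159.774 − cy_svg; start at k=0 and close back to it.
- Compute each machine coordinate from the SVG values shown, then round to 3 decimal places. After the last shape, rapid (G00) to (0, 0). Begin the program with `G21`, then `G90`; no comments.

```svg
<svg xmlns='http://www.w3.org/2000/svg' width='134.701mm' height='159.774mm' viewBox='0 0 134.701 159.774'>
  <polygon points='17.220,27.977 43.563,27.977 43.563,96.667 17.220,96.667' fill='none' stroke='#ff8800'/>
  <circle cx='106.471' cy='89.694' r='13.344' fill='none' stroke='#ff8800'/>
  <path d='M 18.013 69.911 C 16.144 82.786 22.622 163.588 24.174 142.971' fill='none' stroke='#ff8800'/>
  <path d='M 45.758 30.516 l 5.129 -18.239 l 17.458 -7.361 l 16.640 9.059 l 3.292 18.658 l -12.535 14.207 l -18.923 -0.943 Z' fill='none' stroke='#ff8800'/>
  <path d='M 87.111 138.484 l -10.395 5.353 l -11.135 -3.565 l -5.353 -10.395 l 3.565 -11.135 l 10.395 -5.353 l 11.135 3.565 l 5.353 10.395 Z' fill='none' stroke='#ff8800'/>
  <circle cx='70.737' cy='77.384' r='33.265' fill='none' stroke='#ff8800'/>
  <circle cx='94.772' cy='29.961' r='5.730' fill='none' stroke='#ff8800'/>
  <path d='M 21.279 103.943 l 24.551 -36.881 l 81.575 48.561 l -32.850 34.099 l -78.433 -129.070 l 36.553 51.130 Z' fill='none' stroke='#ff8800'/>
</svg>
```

G21
G90
G00 X17.220 Y131.797
M4 S719
G1 X43.563 Y131.797 F1387
G1 X43.563 Y63.107
G1 X17.220 Y63.107
G1 X17.220 Y131.797
M5
G00 X119.815 Y70.080
M4 S719
G1 X117.267 Y77.923 F1387
G1 X110.595 Y82.771
G1 X102.347 Y82.771
G1 X95.675 Y77.923
G1 X93.127 Y70.080
G1 X95.675 Y62.237
G1 X102.347 Y57.389
G1 X110.595 Y57.389
G1 X117.267 Y62.237
G1 X119.815 Y70.080
M5
G00 X18.013 Y89.863
M4 S719
G1 X17.787 Y75.342 F1387
G1 X18.927 Y52.646
G1 X20.797 Y29.906
G1 X22.758 Y15.248
G1 X24.174 Y16.803
M5
G00 X45.758 Y129.258
M4 S719
G1 X50.887 Y147.497 F1387
G1 X68.345 Y154.858
G1 X84.985 Y145.799
G1 X88.277 Y127.141
G1 X75.742 Y112.934
G1 X56.819 Y113.877
G1 X45.758 Y129.258
M5
G00 X87.111 Y21.290
M4 S719
G1 X76.716 Y15.937 F1387
G1 X65.581 Y19.502
G1 X60.228 Y29.897
G1 X63.793 Y41.032
G1 X74.188 Y46.385
G1 X85.323 Y42.820
G1 X90.676 Y32.425
G1 X87.111 Y21.290
M5
G00 X104.002 Y82.390
M4 S719
G1 X97.649 Y101.943 F1387
G1 X81.016 Y114.027
G1 X60.458 Y114.027
G1 X43.825 Y101.943
G1 X37.472 Y82.390
G1 X43.825 Y62.837
G1 X60.458 Y50.753
G1 X81.016 Y50.753
G1 X97.649 Y62.837
G1 X104.002 Y82.390
M5
G00 X100.502 Y129.813
M4 S719
G1 X99.408 Y133.181 F1387
G1 X96.543 Y135.263
G1 X93.001 Y135.263
G1 X90.136 Y133.181
G1 X89.042 Y129.813
G1 X90.136 Y126.445
G1 X93.001 Y124.363
G1 X96.543 Y124.363
G1 X99.408 Y126.445
G1 X100.502 Y129.813
M5
G00 X21.279 Y55.831
M4 S719
G1 X45.830 Y92.712 F1387
G1 X127.405 Y44.151
G1 X94.555 Y10.052
G1 X16.122 Y139.122
G1 X52.675 Y87.992
G1 X21.279 Y55.831
M5
G00 X0.000 Y0.000

1 u = 1 mm; y_m = 159.774 − y.

[1] `<polygon>` rectangle, #ff8800→cut S719 F1387: (17.220,131.797) → (43.563,131.797) → (43.563,63.107) → (17.220,63.107) → (17.220,131.797) (closed)

[2] `<circle>` circle, #ff8800→cut S719 F1387: (119.815,70.080) → (117.267,77.923) → (110.595,82.771) → (102.347,82.771) → (95.675,77.923) → (93.127,70.080) → (95.675,62.237) → (102.347,57.389) → (110.595,57.389) → (117.267,62.237) → (119.815,70.080) (closed)

[3] `<path>` cubic bezier, #ff8800→cut S719 F1387: (18.013,89.863) → (17.787,75.342) → (18.927,52.646) → (20.797,29.906) → (22.758,15.248) → (24.174,16.803)

[4] `<path>` regular polygon, #ff8800→cut S719 F1387: (45.758,129.258) → (50.887,147.497) → (68.345,154.858) → (84.985,145.799) → (88.277,127.141) → (75.742,112.934) → (56.819,113.877) → (45.758,129.258) (closed)

[5] `<path>` regular polygon, #ff8800→cut S719 F1387: (87.111,21.290) → (76.716,15.937) → (65.581,19.502) → (60.228,29.897) → (63.793,41.032) → (74.188,46.385) → (85.323,42.820) → (90.676,32.425) → (87.111,21.290) (closed)

[6] `<circle>` circle, #ff8800→cut S719 F1387: (104.002,82.390) → (97.649,101.943) → (81.016,114.027) → (60.458,114.027) → (43.825,101.943) → (37.472,82.390) → (43.825,62.837) → (60.458,50.753) → (81.016,50.753) → (97.649,62.837) → (104.002,82.390) (closed)

[7] `<circle>` circle, #ff8800→cut S719 F1387: (100.502,129.813) → (99.408,133.181) → (96.543,135.263) → (93.001,135.263) → (90.136,133.181) → (89.042,129.813) → (90.136,126.445) → (93.001,124.363) → (96.543,124.363) → (99.408,126.445) → (100.502,129.813) (closed)

[8] `<path>` closed polygon, #ff8800→cut S719 F1387: (21.279,55.831) → (45.830,92.712) → (127.405,44.151) → (94.555,10.052) → (16.122,139.122) → (52.675,87.992) → (21.279,55.831) (closed)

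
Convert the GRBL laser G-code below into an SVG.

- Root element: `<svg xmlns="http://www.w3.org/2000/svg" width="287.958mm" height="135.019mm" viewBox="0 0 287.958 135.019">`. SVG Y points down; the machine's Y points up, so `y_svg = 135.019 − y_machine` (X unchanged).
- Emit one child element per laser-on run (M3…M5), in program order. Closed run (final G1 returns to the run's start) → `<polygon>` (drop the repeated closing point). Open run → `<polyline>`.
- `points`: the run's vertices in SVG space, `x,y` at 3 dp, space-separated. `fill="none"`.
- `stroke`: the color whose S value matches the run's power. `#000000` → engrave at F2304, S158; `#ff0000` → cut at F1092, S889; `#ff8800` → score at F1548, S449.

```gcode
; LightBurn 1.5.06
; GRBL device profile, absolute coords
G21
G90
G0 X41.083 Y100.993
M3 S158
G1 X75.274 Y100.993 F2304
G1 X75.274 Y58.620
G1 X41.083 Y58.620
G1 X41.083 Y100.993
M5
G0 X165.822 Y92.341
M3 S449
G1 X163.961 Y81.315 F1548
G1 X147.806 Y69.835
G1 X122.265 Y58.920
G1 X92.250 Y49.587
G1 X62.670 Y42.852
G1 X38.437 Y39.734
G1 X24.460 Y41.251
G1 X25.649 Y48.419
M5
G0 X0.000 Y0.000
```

Each laser-on run becomes one SVG element. Flip Y back into SVG space with y_svg = 135.019 − y_machine.

Run 1: the run's S158 means `#000000` (engrave). The run returns to its start, so emit a `<polygon>` with points (Y-flipped): 41.083,34.026 75.274,34.026 75.274,76.399 41.083,76.399.

Run 2: the run's S449 means `#ff8800` (score). The run is open, so emit a `<polyline>` with points (Y-flipped): 165.822,42.678 163.961,53.704 147.806,65.184 122.265,76.099 92.250,85.432 62.670,92.167 38.437,95.285 24.460,93.768 25.649,86.600.

<svg xmlns="http://www.w3.org/2000/svg" width="287.958mm" height="135.019mm" viewBox="0 0 287.958 135.019">
  <polygon points="41.083,34.026 75.274,34.026 75.274,76.399 41.083,76.399" fill="none" stroke="#000000"/>
  <polyline points="165.822,42.678 163.961,53.704 147.806,65.184 122.265,76.099 92.250,85.432 62.670,92.167 38.437,95.285 24.460,93.768 25.649,86.600" fill="none" stroke="#ff8800"/>
</svg>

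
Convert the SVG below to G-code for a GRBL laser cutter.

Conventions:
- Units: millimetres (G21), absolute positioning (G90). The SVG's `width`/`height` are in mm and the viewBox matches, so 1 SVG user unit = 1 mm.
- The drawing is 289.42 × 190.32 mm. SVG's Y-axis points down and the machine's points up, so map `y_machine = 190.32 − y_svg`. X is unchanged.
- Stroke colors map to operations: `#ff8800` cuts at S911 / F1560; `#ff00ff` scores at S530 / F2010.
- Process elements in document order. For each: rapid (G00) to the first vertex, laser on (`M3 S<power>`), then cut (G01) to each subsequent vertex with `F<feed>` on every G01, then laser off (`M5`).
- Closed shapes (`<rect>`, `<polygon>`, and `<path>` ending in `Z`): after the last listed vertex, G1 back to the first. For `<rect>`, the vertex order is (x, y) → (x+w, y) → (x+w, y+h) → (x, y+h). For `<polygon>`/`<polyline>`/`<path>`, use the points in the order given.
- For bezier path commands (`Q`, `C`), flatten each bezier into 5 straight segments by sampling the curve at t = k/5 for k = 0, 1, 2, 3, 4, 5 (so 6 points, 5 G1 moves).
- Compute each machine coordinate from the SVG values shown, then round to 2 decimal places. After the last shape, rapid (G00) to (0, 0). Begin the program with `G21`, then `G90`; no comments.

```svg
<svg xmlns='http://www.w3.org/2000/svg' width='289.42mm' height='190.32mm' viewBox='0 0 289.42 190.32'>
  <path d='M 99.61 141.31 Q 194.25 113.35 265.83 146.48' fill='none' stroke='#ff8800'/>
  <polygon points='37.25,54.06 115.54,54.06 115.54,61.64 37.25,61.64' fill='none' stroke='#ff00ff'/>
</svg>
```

G21
G90
G00 X99.61 Y49.01
M3 S911
G01 X136.54 Y57.75 F1560
G01 X171.63 Y61.60 F1560
G01 X204.88 Y60.57 F1560
G01 X236.28 Y54.65 F1560
G01 X265.83 Y43.84 F1560
M5
G00 X37.25 Y136.26
M3 S530
G01 X115.54 Y136.26 F2010
G01 X115.54 Y128.68 F2010
G01 X37.25 Y128.68 F2010
G01 X37.25 Y136.26 F2010
M5
G00 X0.00 Y0.00

Since the viewBox matches the mm dimensions, user units are millimetres directly. The only transform is the Y-flip y_m = 190.32 − y_svg.

Shape 1 is a quadratic bezier drawn with `<path>`. Its stroke #ff8800 means cut at S911, F1560. After flipping Y the toolpath is (99.61,49.01) → (136.54,57.75) → (171.63,61.60) → (204.88,60.57) → (236.28,54.65) → (265.83,43.84).

Shape 2 is a rectangle drawn with `<polygon>`. Its stroke #ff00ff means score at S530, F2010. After flipping Y the toolpath is (37.25,136.26) → (115.54,136.26) → (115.54,128.68) → (37.25,128.68) → (37.25,136.26), returning to the start.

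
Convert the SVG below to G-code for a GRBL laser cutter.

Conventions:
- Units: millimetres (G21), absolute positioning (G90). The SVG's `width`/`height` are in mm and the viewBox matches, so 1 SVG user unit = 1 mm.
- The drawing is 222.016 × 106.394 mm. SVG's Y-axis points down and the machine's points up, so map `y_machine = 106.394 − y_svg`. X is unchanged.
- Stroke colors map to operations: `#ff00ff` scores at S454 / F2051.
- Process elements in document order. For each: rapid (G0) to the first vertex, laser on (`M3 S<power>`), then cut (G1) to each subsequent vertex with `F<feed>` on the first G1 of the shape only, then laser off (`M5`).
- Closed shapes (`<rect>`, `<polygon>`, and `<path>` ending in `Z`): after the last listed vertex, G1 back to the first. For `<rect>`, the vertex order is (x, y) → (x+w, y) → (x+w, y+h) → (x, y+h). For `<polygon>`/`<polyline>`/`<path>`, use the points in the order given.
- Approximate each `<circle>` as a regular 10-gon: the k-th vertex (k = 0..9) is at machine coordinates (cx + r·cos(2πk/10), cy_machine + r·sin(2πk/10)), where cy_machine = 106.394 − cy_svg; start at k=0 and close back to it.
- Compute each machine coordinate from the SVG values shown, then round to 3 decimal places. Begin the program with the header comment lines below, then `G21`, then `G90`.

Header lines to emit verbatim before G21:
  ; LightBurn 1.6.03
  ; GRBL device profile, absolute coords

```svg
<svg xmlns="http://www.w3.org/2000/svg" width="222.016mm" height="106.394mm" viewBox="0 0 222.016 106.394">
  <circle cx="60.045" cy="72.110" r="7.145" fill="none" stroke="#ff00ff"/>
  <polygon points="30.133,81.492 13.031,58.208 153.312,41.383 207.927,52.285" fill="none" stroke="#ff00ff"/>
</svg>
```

; LightBurn 1.6.03
; GRBL device profile, absolute coords
G21
G90
G0 X67.190 Y34.284
M3 S454
G1 X65.825 Y38.484 F2051
G1 X62.253 Y41.079
G1 X57.837 Y41.079
G1 X54.265 Y38.484
G1 X52.900 Y34.284
G1 X54.265 Y30.084
G1 X57.837 Y27.489
G1 X62.253 Y27.489
G1 X65.825 Y30.084
G1 X67.190 Y34.284
M5
G0 X30.133 Y24.902
M3 S454
G1 X13.031 Y48.186 F2051
G1 X153.312 Y65.011
G1 X207.927 Y54.109
G1 X30.133 Y24.902
M5

viewBox `0 0 222.016 106.394` with mm width/height → 1 unit = 1 mm. Flip: y_m = 106.394 − y_svg.

**Shape 1** — `<circle>` circle, stroke `#ff00ff` → score (S454, F2051). Machine vertices: (67.190,34.284) → (65.825,38.484) → (62.253,41.079) → (57.837,41.079) → (54.265,38.484) → (52.900,34.284) → (54.265,30.084) → (57.837,27.489) → (62.253,27.489) → (65.825,30.084) → (67.190,34.284). Closed: final G1 returns to the first vertex.

**Shape 2** — `<polygon>` closed polygon, stroke `#ff00ff` → score (S454, F2051). Machine vertices: (30.133,24.902) → (13.031,48.186) → (153.312,65.011) → (207.927,54.109) → (30.133,24.902). Closed: final G1 returns to the first vertex.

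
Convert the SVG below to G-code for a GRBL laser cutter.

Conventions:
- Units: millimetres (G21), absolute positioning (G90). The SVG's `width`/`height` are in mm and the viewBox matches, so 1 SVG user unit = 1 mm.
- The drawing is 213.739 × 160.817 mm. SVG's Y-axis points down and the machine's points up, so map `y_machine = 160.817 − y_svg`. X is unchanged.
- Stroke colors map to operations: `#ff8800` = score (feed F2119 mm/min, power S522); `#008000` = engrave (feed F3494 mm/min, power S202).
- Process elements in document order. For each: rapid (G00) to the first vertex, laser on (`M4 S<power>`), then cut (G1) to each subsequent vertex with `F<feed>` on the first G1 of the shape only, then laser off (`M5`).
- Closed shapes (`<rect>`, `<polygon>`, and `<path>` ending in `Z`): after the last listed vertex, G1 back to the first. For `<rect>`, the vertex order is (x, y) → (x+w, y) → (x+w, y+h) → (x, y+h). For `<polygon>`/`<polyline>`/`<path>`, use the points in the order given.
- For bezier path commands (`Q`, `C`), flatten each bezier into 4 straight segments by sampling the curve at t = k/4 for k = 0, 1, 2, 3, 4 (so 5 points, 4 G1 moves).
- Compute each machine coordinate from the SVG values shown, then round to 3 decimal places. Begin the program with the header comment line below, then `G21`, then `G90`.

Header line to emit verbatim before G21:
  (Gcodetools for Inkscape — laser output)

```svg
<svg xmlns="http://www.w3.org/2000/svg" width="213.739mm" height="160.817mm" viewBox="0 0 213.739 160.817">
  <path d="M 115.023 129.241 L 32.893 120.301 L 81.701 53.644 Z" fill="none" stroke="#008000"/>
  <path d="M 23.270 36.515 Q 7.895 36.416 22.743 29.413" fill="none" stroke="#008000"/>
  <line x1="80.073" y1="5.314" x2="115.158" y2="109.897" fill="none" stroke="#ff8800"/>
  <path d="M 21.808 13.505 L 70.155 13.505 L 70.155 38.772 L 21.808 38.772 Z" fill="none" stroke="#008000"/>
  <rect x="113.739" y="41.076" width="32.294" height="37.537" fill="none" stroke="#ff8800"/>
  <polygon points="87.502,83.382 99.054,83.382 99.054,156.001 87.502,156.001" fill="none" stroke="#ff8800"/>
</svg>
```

Since the viewBox matches the mm dimensions, user units are millimetres directly. The only transform is the Y-flip y_m = 160.817 − y_svg.

Shape 1 is a regular polygon drawn with `<path>`. Its stroke #008000 means engrave at S202, F3494. After flipping Y the toolpath is (115.023,31.576) → (32.893,40.516) → (81.701,107.173) → (115.023,31.576), returning to the start.

Shape 2 is a quadratic bezier drawn with `<path>`. Its stroke #008000 means engrave at S202, F3494. After flipping Y the toolpath is (23.270,124.302) → (17.471,124.783) → (15.451,126.127) → (17.208,128.334) → (22.743,131.404).

Shape 3 is a line segment drawn with `<line>`. Its stroke #ff8800 means score at S522, F2119. After flipping Y the toolpath is (80.073,155.503) → (115.158,50.920).

Shape 4 is a rectangle drawn with `<path>`. Its stroke #008000 means engrave at S202, F3494. After flipping Y the toolpath is (21.808,147.312) → (70.155,147.312) → (70.155,122.045) → (21.808,122.045) → (21.808,147.312), returning to the start.

Shape 5 is a rectangle drawn with `<rect>`. Its stroke #ff8800 means score at S522, F2119. After flipping Y the toolpath is (113.739,119.741) → (146.033,119.741) → (146.033,82.204) → (113.739,82.204) → (113.739,119.741), returning to the start.

Shape 6 is a rectangle drawn with `<polygon>`. Its stroke #ff8800 means score at S522, F2119. After flipping Y the toolpath is (87.502,77.435) → (99.054,77.435) → (99.054,4.816) → (87.502,4.816) → (87.502,77.435), returning to the start.

(Gcodetools for Inkscape — laser output)
G21
G90
G00 X115.023 Y31.576
M4 S202
G1 X32.893 Y40.516 F3494
G1 X81.701 Y107.173
G1 X115.023 Y31.576
M5
G00 X23.270 Y124.302
M4 S202
G1 X17.471 Y124.783 F3494
G1 X15.451 Y126.127
G1 X17.208 Y128.334
G1 X22.743 Y131.404
M5
G00 X80.073 Y155.503
M4 S522
G1 X115.158 Y50.920 F2119
M5
G00 X21.808 Y147.312
M4 S202
G1 X70.155 Y147.312 F3494
G1 X70.155 Y122.045
G1 X21.808 Y122.045
G1 X21.808 Y147.312
M5
G00 X113.739 Y119.741
M4 S522
G1 X146.033 Y119.741 F2119
G1 X146.033 Y82.204
G1 X113.739 Y82.204
G1 X113.739 Y119.741
M5
G00 X87.502 Y77.435
M4 S522
G1 X99.054 Y77.435 F2119
G1 X99.054 Y4.816
G1 X87.502 Y4.816
G1 X87.502 Y77.435
M5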